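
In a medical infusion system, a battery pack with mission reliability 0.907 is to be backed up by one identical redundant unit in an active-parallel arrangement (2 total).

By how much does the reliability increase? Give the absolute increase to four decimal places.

0.0844

R_before = 0.907
R_after = 1 − (1 − 0.907)^2 = 0.9914
ΔR = 0.9914 − 0.907 = 0.0844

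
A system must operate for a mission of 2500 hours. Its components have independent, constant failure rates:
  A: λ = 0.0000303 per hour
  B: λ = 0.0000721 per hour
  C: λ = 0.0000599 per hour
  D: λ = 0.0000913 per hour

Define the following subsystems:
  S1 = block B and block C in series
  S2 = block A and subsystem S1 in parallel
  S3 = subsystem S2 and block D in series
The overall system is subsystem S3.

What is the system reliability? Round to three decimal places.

R(A) = exp(−0.0000303 × 2500) = 0.92705
R(B) = exp(−0.0000721 × 2500) = 0.83506
R(C) = exp(−0.0000599 × 2500) = 0.86092
R(D) = exp(−0.0000913 × 2500) = 0.79593
Series (B and C): 0.83506 × 0.86092 = 0.71892
Parallel (A and [0.71892]): 1 − (1 − 0.92705)(1 − 0.71892) = 0.97950
Series ([0.97950] and D): 0.97950 × 0.79593 = 0.780

0.780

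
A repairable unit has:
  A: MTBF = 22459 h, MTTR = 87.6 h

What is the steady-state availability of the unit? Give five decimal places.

A(A) = MTBF/(MTBF+MTTR) = 22459/(22459+87.6) = 0.99611

0.99611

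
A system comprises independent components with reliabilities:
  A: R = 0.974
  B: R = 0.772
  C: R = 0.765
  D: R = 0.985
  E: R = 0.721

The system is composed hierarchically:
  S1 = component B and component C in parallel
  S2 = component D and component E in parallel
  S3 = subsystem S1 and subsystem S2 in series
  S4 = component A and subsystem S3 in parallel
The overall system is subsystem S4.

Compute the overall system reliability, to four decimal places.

Parallel (B and C): 1 − (1 − 0.772000)(1 − 0.765000) = 0.946420
Parallel (D and E): 1 − (1 − 0.985000)(1 − 0.721000) = 0.995815
Series ([0.946420] and [0.995815]): 0.946420 × 0.995815 = 0.942459
Parallel (A and [0.942459]): 1 − (1 − 0.974000)(1 − 0.942459) = 0.9985

0.9985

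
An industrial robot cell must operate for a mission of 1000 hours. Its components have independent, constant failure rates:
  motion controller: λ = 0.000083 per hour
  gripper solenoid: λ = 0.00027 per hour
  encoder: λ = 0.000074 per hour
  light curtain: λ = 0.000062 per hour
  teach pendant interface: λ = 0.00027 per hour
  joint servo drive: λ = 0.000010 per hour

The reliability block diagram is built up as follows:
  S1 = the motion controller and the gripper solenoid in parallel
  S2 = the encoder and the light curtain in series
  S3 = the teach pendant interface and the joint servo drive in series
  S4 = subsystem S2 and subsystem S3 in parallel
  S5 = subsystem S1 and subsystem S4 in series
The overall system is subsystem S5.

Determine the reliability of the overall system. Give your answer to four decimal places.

0.9507

R(motion controller) = exp(−0.000083 × 1000) = 0.920351
R(gripper solenoid) = exp(−0.00027 × 1000) = 0.763379
R(encoder) = exp(−0.000074 × 1000) = 0.928672
R(light curtain) = exp(−0.000062 × 1000) = 0.939883
R(teach pendant interface) = exp(−0.00027 × 1000) = 0.763379
R(joint servo drive) = exp(−0.000010 × 1000) = 0.990050
Parallel (motion controller and gripper solenoid): 1 − (1 − 0.920351)(1 − 0.763379) = 0.981153
Series (encoder and light curtain): 0.928672 × 0.939883 = 0.872843
Series (teach pendant interface and joint servo drive): 0.763379 × 0.990050 = 0.755783
Parallel ([0.872843] and [0.755783]): 1 − (1 − 0.872843)(1 − 0.755783) = 0.968946
Series ([0.981153] and [0.968946]): 0.981153 × 0.968946 = 0.9507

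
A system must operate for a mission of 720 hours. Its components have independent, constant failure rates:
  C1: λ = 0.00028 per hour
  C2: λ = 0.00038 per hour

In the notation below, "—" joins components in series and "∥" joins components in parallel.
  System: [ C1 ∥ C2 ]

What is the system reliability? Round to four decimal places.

0.9563

R(C1) = exp(−0.00028 × 720) = 0.817422
R(C2) = exp(−0.00038 × 720) = 0.760636
Parallel (C1 and C2): 1 − (1 − 0.817422)(1 − 0.760636) = 0.9563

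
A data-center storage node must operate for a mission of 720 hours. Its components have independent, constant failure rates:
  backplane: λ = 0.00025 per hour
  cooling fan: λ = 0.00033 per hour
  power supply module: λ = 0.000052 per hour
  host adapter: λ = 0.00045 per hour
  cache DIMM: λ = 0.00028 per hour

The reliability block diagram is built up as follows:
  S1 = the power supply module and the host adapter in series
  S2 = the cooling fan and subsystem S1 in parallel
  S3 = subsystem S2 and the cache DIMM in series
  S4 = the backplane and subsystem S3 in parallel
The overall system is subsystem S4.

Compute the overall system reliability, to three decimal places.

0.961

R(backplane) = exp(−0.00025 × 720) = 0.83527
R(cooling fan) = exp(−0.00033 × 720) = 0.78852
R(power supply module) = exp(−0.000052 × 720) = 0.96325
R(host adapter) = exp(−0.00045 × 720) = 0.72325
R(cache DIMM) = exp(−0.00028 × 720) = 0.81742
Series (power supply module and host adapter): 0.96325 × 0.72325 = 0.69667
Parallel (cooling fan and [0.69667]): 1 − (1 − 0.78852)(1 − 0.69667) = 0.93585
Series ([0.93585] and cache DIMM): 0.93585 × 0.81742 = 0.76498
Parallel (backplane and [0.76498]): 1 − (1 − 0.83527)(1 − 0.76498) = 0.961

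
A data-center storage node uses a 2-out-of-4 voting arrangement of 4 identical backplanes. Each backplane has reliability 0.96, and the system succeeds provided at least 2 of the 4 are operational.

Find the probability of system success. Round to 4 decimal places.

R = Σ_{i=2}^{4} C(4,i) p^i (1−p)^{4−i} with p = 0.96
C(4,2)·0.96^2·0.04^2 = 0.008847
C(4,3)·0.96^3·0.04^1 = 0.141558
C(4,4)·0.96^4·0.04^0 = 0.849347
Sum = 0.9998

0.9998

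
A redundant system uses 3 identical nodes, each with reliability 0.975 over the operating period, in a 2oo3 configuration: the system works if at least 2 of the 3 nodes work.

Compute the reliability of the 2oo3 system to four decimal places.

0.9982

R = Σ_{i=2}^{3} C(3,i) p^i (1−p)^{3−i} with p = 0.975
C(3,2)·0.975^2·0.025^1 = 0.071297
C(3,3)·0.975^3·0.025^0 = 0.926859
Sum = 0.9982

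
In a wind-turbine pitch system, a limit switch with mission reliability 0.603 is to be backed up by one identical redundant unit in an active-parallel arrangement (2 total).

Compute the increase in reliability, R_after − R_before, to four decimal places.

0.2394

R_before = 0.603
R_after = 1 − (1 − 0.603)^2 = 0.8424
ΔR = 0.8424 − 0.603 = 0.2394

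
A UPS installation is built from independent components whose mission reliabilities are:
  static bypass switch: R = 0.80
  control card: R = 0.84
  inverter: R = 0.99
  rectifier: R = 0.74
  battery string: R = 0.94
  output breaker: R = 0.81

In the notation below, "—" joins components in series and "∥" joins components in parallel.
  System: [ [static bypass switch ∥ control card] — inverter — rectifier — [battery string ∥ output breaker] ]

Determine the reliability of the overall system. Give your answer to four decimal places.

0.7011

Parallel (static bypass switch and control card): 1 − (1 − 0.800000)(1 − 0.840000) = 0.968000
Parallel (battery string and output breaker): 1 − (1 − 0.940000)(1 − 0.810000) = 0.988600
Series ([0.968000], inverter, rectifier, and [0.988600]): 0.968000 × 0.990000 × 0.740000 × 0.988600 = 0.7011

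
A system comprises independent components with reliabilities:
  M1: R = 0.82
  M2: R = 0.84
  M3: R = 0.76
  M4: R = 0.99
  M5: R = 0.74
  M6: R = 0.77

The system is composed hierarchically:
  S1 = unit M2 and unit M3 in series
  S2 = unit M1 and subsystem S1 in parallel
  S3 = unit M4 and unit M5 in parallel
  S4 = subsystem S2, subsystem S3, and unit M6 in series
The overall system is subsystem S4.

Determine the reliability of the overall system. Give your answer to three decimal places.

0.718

Series (M2 and M3): 0.84000 × 0.76000 = 0.63840
Parallel (M1 and [0.63840]): 1 − (1 − 0.82000)(1 − 0.63840) = 0.93491
Parallel (M4 and M5): 1 − (1 − 0.99000)(1 − 0.74000) = 0.99740
Series ([0.93491], [0.99740], and M6): 0.93491 × 0.99740 × 0.77000 = 0.718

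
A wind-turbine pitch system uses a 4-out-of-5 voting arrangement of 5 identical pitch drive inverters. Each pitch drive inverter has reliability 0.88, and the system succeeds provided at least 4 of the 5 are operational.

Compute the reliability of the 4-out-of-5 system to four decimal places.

0.8875

R = Σ_{i=4}^{5} C(5,i) p^i (1−p)^{5−i} with p = 0.88
C(5,4)·0.88^4·0.12^1 = 0.359817
C(5,5)·0.88^5·0.12^0 = 0.527732
Sum = 0.8875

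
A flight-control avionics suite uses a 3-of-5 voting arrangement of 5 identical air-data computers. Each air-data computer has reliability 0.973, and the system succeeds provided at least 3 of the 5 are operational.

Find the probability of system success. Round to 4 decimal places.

0.9998

R = Σ_{i=3}^{5} C(5,i) p^i (1−p)^{5−i} with p = 0.973
C(5,3)·0.973^3·0.027^2 = 0.006715
C(5,4)·0.973^4·0.027^1 = 0.121000
C(5,5)·0.973^5·0.027^0 = 0.872096
Sum = 0.9998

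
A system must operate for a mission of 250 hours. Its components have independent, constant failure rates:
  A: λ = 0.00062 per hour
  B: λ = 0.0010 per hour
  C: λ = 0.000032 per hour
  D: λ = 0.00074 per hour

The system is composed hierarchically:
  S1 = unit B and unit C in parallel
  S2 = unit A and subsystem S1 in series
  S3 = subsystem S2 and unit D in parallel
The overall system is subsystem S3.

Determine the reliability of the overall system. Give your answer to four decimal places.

R(A) = exp(−0.00062 × 250) = 0.856415
R(B) = exp(−0.0010 × 250) = 0.778801
R(C) = exp(−0.000032 × 250) = 0.992032
R(D) = exp(−0.00074 × 250) = 0.831104
Parallel (B and C): 1 − (1 − 0.778801)(1 − 0.992032) = 0.998237
Series (A and [0.998237]): 0.856415 × 0.998237 = 0.854905
Parallel ([0.854905] and D): 1 − (1 − 0.854905)(1 − 0.831104) = 0.9755

0.9755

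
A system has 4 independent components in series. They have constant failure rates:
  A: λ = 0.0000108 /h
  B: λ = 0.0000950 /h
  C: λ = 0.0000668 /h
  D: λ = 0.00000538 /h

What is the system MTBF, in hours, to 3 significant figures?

5620

Series of exponential components: λ_sys = Σ λ_i
λ_sys = 0.0000108 + 0.0000950 + 0.0000668 + 0.00000538 = 1.7798e-04 /h
MTBF = 1 / λ_sys = 5620 h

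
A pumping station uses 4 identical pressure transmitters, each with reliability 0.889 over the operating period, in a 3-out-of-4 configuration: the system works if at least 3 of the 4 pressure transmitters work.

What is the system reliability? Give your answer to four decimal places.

0.9366

R = Σ_{i=3}^{4} C(4,i) p^i (1−p)^{4−i} with p = 0.889
C(4,3)·0.889^3·0.111^1 = 0.311952
C(4,4)·0.889^4·0.111^0 = 0.624607
Sum = 0.9366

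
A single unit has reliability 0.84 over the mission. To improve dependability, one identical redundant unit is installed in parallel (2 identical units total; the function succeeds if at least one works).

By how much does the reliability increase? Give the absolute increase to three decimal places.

0.134

R_before = 0.84
R_after = 1 − (1 − 0.84)^2 = 0.974
ΔR = 0.974 − 0.84 = 0.134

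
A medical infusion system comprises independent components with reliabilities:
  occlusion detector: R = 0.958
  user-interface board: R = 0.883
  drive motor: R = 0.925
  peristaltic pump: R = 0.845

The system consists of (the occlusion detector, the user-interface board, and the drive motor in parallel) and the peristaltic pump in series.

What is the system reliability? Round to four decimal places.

Parallel (occlusion detector, user-interface board, and drive motor): 1 − (1 − 0.958000)(1 − 0.883000)(1 − 0.925000) = 0.999631
Series ([0.999631] and peristaltic pump): 0.999631 × 0.845000 = 0.8447

0.8447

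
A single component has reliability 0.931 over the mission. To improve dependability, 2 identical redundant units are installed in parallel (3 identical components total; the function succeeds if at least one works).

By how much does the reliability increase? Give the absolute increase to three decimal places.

0.069

R_before = 0.931
R_after = 1 − (1 − 0.931)^3 = 1.000
ΔR = 1.000 − 0.931 = 0.069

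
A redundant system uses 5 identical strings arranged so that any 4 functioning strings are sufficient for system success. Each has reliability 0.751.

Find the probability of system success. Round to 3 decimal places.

R = Σ_{i=4}^{5} C(5,i) p^i (1−p)^{5−i} with p = 0.751
C(5,4)·0.751^4·0.249^1 = 0.39603
C(5,5)·0.751^5·0.249^0 = 0.23889
Sum = 0.635

0.635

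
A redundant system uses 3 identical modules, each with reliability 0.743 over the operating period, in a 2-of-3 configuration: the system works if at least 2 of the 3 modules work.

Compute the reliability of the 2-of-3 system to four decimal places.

R = Σ_{i=2}^{3} C(3,i) p^i (1−p)^{3−i} with p = 0.743
C(3,2)·0.743^2·0.257^1 = 0.425630
C(3,3)·0.743^3·0.257^0 = 0.410172
Sum = 0.8358

0.8358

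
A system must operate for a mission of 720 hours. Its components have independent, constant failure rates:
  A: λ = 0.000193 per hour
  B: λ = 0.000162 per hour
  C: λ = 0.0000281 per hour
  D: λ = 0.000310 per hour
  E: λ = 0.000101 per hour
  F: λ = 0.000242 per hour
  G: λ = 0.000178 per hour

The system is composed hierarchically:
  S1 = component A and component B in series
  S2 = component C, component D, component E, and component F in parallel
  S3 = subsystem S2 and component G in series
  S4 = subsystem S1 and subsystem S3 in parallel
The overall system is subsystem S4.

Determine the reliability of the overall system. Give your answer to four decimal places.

0.9729

R(A) = exp(−0.000193 × 720) = 0.870263
R(B) = exp(−0.000162 × 720) = 0.889906
R(C) = exp(−0.0000281 × 720) = 0.979971
R(D) = exp(−0.000310 × 720) = 0.799955
R(E) = exp(−0.000101 × 720) = 0.929861
R(F) = exp(−0.000242 × 720) = 0.840095
R(G) = exp(−0.000178 × 720) = 0.879713
Series (A and B): 0.870263 × 0.889906 = 0.774452
Parallel (C, D, E, and F): 1 − (1 − 0.979971)(1 − 0.799955)(1 − 0.929861)(1 − 0.840095) = 0.999955
Series ([0.999955] and G): 0.999955 × 0.879713 = 0.879673
Parallel ([0.774452] and [0.879673]): 1 − (1 − 0.774452)(1 − 0.879673) = 0.9729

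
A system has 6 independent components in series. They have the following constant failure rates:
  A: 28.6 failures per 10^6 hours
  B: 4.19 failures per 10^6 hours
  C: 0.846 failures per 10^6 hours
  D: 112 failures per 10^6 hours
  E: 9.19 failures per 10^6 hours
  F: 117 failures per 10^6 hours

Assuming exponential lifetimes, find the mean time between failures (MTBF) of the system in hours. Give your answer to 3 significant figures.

Series of exponential components: λ_sys = Σ λ_i
λ_sys = 0.0000286 + 0.00000419 + 0.000000846 + 0.000112 + 0.00000919 + 0.000117 = 2.7183e-04 /h
MTBF = 1 / λ_sys = 3680 h

3680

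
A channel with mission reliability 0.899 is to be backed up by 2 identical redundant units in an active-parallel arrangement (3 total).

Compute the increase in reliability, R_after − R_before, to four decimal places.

R_before = 0.899
R_after = 1 − (1 − 0.899)^3 = 0.9990
ΔR = 0.9990 − 0.899 = 0.1000

0.1000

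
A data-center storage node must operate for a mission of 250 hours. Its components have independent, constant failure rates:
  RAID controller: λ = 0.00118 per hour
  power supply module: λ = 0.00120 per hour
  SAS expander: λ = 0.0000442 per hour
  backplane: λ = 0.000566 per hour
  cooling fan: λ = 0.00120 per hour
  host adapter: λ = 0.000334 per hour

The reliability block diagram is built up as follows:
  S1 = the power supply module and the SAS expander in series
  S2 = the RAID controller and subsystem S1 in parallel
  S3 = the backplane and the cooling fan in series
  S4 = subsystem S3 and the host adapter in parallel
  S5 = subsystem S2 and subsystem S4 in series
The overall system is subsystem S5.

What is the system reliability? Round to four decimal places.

R(RAID controller) = exp(−0.00118 × 250) = 0.744532
R(power supply module) = exp(−0.00120 × 250) = 0.740818
R(SAS expander) = exp(−0.0000442 × 250) = 0.989011
R(backplane) = exp(−0.000566 × 250) = 0.868055
R(cooling fan) = exp(−0.00120 × 250) = 0.740818
R(host adapter) = exp(−0.000334 × 250) = 0.919891
Series (power supply module and SAS expander): 0.740818 × 0.989011 = 0.732677
Parallel (RAID controller and [0.732677]): 1 − (1 − 0.744532)(1 − 0.732677) = 0.931708
Series (backplane and cooling fan): 0.868055 × 0.740818 = 0.643071
Parallel ([0.643071] and host adapter): 1 − (1 − 0.643071)(1 − 0.919891) = 0.971407
Series ([0.931708] and [0.971407]): 0.931708 × 0.971407 = 0.9051

0.9051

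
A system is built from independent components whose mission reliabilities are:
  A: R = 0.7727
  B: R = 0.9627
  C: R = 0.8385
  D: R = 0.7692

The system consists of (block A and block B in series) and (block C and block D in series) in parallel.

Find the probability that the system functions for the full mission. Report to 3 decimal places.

0.909

Series (A and B): 0.77270 × 0.96270 = 0.74388
Series (C and D): 0.83850 × 0.76920 = 0.64497
Parallel ([0.74388] and [0.64497]): 1 − (1 − 0.74388)(1 − 0.64497) = 0.909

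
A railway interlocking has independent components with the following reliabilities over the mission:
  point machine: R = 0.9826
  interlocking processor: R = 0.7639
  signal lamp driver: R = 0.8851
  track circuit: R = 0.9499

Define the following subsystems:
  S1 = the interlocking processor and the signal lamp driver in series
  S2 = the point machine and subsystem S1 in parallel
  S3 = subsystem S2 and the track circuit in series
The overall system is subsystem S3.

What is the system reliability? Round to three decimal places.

Series (interlocking processor and signal lamp driver): 0.76390 × 0.88510 = 0.67613
Parallel (point machine and [0.67613]): 1 − (1 − 0.98260)(1 − 0.67613) = 0.99436
Series ([0.99436] and track circuit): 0.99436 × 0.94990 = 0.945

0.945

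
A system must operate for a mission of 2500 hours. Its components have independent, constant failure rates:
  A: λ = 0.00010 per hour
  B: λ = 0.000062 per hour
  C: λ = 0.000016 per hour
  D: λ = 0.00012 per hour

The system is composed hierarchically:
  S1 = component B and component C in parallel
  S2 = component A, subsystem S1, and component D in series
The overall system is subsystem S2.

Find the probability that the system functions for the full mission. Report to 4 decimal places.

0.5737

R(A) = exp(−0.00010 × 2500) = 0.778801
R(B) = exp(−0.000062 × 2500) = 0.856415
R(C) = exp(−0.000016 × 2500) = 0.960789
R(D) = exp(−0.00012 × 2500) = 0.740818
Parallel (B and C): 1 − (1 − 0.856415)(1 − 0.960789) = 0.994370
Series (A, [0.994370], and D): 0.778801 × 0.994370 × 0.740818 = 0.5737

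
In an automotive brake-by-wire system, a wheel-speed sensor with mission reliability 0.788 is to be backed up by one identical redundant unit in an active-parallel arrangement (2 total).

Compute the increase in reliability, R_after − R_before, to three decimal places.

R_before = 0.788
R_after = 1 − (1 − 0.788)^2 = 0.955
ΔR = 0.955 − 0.788 = 0.167

0.167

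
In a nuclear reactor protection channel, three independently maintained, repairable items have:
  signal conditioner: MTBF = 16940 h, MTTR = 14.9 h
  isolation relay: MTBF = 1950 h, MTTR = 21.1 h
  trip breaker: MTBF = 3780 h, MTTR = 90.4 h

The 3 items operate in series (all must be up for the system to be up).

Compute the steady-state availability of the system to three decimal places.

A(signal conditioner) = MTBF/(MTBF+MTTR) = 16940/(16940+14.9) = 0.999121
A(isolation relay) = MTBF/(MTBF+MTTR) = 1950/(1950+21.1) = 0.989295
A(trip breaker) = MTBF/(MTBF+MTTR) = 3780/(3780+90.4) = 0.976643
Series availability: 0.999121 × 0.989295 × 0.976643 = 0.965

0.965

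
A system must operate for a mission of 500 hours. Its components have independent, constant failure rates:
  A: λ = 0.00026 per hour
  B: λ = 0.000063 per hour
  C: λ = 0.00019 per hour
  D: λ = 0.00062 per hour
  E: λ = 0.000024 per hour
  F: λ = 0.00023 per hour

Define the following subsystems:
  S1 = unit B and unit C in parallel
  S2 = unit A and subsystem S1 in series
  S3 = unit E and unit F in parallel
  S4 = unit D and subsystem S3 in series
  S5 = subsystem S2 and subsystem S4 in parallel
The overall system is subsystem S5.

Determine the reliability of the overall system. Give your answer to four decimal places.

R(A) = exp(−0.00026 × 500) = 0.878095
R(B) = exp(−0.000063 × 500) = 0.968991
R(C) = exp(−0.00019 × 500) = 0.909373
R(D) = exp(−0.00062 × 500) = 0.733447
R(E) = exp(−0.000024 × 500) = 0.988072
R(F) = exp(−0.00023 × 500) = 0.891366
Parallel (B and C): 1 − (1 − 0.968991)(1 − 0.909373) = 0.997190
Series (A and [0.997190]): 0.878095 × 0.997190 = 0.875628
Parallel (E and F): 1 − (1 − 0.988072)(1 − 0.891366) = 0.998704
Series (D and [0.998704]): 0.733447 × 0.998704 = 0.732496
Parallel ([0.875628] and [0.732496]): 1 − (1 − 0.875628)(1 − 0.732496) = 0.9667

0.9667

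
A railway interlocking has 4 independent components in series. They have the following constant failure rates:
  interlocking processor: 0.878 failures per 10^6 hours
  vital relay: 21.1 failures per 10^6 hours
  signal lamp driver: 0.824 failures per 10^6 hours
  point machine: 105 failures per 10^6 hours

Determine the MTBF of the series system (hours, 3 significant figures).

7820

Series of exponential components: λ_sys = Σ λ_i
λ_sys = 0.000000878 + 0.0000211 + 0.000000824 + 0.000105 = 1.2780e-04 /h
MTBF = 1 / λ_sys = 7820 h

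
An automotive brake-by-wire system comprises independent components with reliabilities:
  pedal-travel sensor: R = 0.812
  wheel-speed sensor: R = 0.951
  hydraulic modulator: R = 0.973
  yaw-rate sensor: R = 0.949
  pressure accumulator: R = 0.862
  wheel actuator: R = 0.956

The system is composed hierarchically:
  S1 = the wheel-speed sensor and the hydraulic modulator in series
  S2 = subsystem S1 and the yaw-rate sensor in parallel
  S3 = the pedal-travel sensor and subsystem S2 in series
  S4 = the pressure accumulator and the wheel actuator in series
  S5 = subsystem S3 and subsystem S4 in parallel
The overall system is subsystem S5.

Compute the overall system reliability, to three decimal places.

Series (wheel-speed sensor and hydraulic modulator): 0.95100 × 0.97300 = 0.92532
Parallel ([0.92532] and yaw-rate sensor): 1 − (1 − 0.92532)(1 − 0.94900) = 0.99619
Series (pedal-travel sensor and [0.99619]): 0.81200 × 0.99619 = 0.80891
Series (pressure accumulator and wheel actuator): 0.86200 × 0.95600 = 0.82407
Parallel ([0.80891] and [0.82407]): 1 − (1 − 0.80891)(1 − 0.82407) = 0.966

0.966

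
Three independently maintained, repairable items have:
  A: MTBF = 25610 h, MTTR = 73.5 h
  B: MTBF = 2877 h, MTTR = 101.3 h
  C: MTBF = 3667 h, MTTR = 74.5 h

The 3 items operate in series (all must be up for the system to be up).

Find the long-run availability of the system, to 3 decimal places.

A(A) = MTBF/(MTBF+MTTR) = 25610/(25610+73.5) = 0.997138
A(B) = MTBF/(MTBF+MTTR) = 2877/(2877+101.3) = 0.965987
A(C) = MTBF/(MTBF+MTTR) = 3667/(3667+74.5) = 0.980088
Series availability: 0.997138 × 0.965987 × 0.980088 = 0.944

0.944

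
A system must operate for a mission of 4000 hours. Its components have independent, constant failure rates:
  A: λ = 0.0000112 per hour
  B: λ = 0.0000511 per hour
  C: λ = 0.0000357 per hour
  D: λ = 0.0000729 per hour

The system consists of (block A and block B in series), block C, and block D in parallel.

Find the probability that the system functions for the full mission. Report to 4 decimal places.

R(A) = exp(−0.0000112 × 4000) = 0.956189
R(B) = exp(−0.0000511 × 4000) = 0.815136
R(C) = exp(−0.0000357 × 4000) = 0.866927
R(D) = exp(−0.0000729 × 4000) = 0.747067
Series (A and B): 0.956189 × 0.815136 = 0.779424
Parallel ([0.779424], C, and D): 1 − (1 − 0.779424)(1 − 0.866927)(1 − 0.747067) = 0.9926

0.9926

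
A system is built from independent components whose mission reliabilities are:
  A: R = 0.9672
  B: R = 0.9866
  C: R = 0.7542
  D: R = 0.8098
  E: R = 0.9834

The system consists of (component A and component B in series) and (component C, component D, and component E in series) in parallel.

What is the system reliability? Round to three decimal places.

Series (A and B): 0.96720 × 0.98660 = 0.95424
Series (C, D, and E): 0.75420 × 0.80980 × 0.98340 = 0.60061
Parallel ([0.95424] and [0.60061]): 1 − (1 − 0.95424)(1 − 0.60061) = 0.982

0.982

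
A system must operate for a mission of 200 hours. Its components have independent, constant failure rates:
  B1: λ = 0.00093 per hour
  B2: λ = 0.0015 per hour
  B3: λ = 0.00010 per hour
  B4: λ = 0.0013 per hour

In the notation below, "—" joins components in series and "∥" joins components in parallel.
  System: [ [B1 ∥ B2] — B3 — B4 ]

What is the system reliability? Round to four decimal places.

0.7225

R(B1) = exp(−0.00093 × 200) = 0.830274
R(B2) = exp(−0.0015 × 200) = 0.740818
R(B3) = exp(−0.00010 × 200) = 0.980199
R(B4) = exp(−0.0013 × 200) = 0.771052
Parallel (B1 and B2): 1 − (1 − 0.830274)(1 − 0.740818) = 0.956010
Series ([0.956010], B3, and B4): 0.956010 × 0.980199 × 0.771052 = 0.7225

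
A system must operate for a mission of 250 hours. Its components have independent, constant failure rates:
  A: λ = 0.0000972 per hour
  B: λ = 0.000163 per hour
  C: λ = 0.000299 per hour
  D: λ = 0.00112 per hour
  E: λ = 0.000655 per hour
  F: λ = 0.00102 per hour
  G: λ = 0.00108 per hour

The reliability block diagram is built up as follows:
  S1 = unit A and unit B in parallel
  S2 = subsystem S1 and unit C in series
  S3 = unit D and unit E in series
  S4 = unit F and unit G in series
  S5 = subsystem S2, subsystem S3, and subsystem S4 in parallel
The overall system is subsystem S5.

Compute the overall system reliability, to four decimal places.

0.9893

R(A) = exp(−0.0000972 × 250) = 0.975993
R(B) = exp(−0.000163 × 250) = 0.960069
R(C) = exp(−0.000299 × 250) = 0.927975
R(D) = exp(−0.00112 × 250) = 0.755784
R(E) = exp(−0.000655 × 250) = 0.848954
R(F) = exp(−0.00102 × 250) = 0.774916
R(G) = exp(−0.00108 × 250) = 0.763379
Parallel (A and B): 1 − (1 − 0.975993)(1 − 0.960069) = 0.999041
Series ([0.999041] and C): 0.999041 × 0.927975 = 0.927085
Series (D and E): 0.755784 × 0.848954 = 0.641626
Series (F and G): 0.774916 × 0.763379 = 0.591555
Parallel ([0.927085], [0.641626], and [0.591555]): 1 − (1 − 0.927085)(1 − 0.641626)(1 − 0.591555) = 0.9893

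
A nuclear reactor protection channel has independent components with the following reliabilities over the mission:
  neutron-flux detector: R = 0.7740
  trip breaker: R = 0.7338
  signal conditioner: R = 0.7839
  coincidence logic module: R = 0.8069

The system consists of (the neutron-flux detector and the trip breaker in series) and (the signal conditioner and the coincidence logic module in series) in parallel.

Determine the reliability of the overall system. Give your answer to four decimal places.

Series (neutron-flux detector and trip breaker): 0.774000 × 0.733800 = 0.567961
Series (signal conditioner and coincidence logic module): 0.783900 × 0.806900 = 0.632529
Parallel ([0.567961] and [0.632529]): 1 − (1 − 0.567961)(1 − 0.632529) = 0.8412

0.8412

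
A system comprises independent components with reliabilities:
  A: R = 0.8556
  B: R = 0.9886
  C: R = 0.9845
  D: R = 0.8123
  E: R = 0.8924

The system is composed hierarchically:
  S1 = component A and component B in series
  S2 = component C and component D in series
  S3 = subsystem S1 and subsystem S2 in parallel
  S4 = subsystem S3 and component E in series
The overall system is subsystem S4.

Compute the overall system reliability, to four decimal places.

0.8648

Series (A and B): 0.855600 × 0.988600 = 0.845846
Series (C and D): 0.984500 × 0.812300 = 0.799709
Parallel ([0.845846] and [0.799709]): 1 − (1 − 0.845846)(1 − 0.799709) = 0.969124
Series ([0.969124] and E): 0.969124 × 0.892400 = 0.8648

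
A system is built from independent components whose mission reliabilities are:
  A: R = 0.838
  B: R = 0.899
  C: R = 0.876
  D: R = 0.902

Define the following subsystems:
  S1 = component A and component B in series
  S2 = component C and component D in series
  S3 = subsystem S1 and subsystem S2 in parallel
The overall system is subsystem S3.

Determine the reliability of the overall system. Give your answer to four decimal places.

0.9482

Series (A and B): 0.838000 × 0.899000 = 0.753362
Series (C and D): 0.876000 × 0.902000 = 0.790152
Parallel ([0.753362] and [0.790152]): 1 − (1 − 0.753362)(1 − 0.790152) = 0.9482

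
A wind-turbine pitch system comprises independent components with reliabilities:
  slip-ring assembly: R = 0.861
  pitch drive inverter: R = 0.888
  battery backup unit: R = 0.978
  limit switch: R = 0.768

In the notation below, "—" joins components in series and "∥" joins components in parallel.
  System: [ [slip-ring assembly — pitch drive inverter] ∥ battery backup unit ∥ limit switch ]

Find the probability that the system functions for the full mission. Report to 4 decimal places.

Series (slip-ring assembly and pitch drive inverter): 0.861000 × 0.888000 = 0.764568
Parallel ([0.764568], battery backup unit, and limit switch): 1 − (1 − 0.764568)(1 − 0.978000)(1 − 0.768000) = 0.9988

0.9988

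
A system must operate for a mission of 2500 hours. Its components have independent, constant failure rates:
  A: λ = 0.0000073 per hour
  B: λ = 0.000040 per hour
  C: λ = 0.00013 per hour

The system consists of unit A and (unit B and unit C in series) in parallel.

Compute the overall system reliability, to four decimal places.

0.9937

R(A) = exp(−0.0000073 × 2500) = 0.981916
R(B) = exp(−0.000040 × 2500) = 0.904837
R(C) = exp(−0.00013 × 2500) = 0.722527
Series (B and C): 0.904837 × 0.722527 = 0.653769
Parallel (A and [0.653769]): 1 − (1 − 0.981916)(1 − 0.653769) = 0.9937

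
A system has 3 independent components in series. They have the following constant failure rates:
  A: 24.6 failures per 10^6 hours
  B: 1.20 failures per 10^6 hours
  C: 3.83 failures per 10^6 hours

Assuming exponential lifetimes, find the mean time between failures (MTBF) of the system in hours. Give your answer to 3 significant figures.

Series of exponential components: λ_sys = Σ λ_i
λ_sys = 0.0000246 + 0.00000120 + 0.00000383 = 2.9630e-05 /h
MTBF = 1 / λ_sys = 33700 h

33700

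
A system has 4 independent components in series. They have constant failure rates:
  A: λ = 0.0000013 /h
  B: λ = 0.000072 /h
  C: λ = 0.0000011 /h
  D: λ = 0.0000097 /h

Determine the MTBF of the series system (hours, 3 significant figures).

11900

Series of exponential components: λ_sys = Σ λ_i
λ_sys = 0.0000013 + 0.000072 + 0.0000011 + 0.0000097 = 8.4100e-05 /h
MTBF = 1 / λ_sys = 11900 h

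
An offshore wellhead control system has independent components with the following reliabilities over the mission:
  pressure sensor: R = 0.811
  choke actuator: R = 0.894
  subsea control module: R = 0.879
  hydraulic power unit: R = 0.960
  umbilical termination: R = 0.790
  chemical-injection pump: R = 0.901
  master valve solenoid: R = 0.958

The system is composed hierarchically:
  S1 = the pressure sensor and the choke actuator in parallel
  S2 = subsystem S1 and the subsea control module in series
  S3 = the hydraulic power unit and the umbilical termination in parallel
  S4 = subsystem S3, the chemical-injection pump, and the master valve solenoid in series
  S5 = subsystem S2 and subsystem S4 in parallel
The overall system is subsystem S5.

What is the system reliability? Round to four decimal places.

0.9800

Parallel (pressure sensor and choke actuator): 1 − (1 − 0.811000)(1 − 0.894000) = 0.979966
Series ([0.979966] and subsea control module): 0.979966 × 0.879000 = 0.861390
Parallel (hydraulic power unit and umbilical termination): 1 − (1 − 0.960000)(1 − 0.790000) = 0.991600
Series ([0.991600], chemical-injection pump, and master valve solenoid): 0.991600 × 0.901000 × 0.958000 = 0.855907
Parallel ([0.861390] and [0.855907]): 1 − (1 − 0.861390)(1 − 0.855907) = 0.9800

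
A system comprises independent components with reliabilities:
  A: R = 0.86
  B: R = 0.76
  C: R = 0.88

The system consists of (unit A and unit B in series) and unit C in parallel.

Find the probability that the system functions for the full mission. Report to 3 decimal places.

0.958

Series (A and B): 0.86000 × 0.76000 = 0.65360
Parallel ([0.65360] and C): 1 − (1 − 0.65360)(1 − 0.88000) = 0.958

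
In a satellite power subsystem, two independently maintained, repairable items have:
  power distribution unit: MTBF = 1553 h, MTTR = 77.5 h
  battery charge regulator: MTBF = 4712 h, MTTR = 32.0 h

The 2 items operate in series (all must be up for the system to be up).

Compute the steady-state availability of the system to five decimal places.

A(power distribution unit) = MTBF/(MTBF+MTTR) = 1553/(1553+77.5) = 0.952469
A(battery charge regulator) = MTBF/(MTBF+MTTR) = 4712/(4712+32.0) = 0.993255
Series availability: 0.952469 × 0.993255 = 0.94604

0.94604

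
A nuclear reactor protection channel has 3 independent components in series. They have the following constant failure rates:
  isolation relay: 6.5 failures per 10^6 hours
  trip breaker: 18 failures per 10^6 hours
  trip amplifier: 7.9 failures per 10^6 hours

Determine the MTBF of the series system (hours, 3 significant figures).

30900

Series of exponential components: λ_sys = Σ λ_i
λ_sys = 0.0000065 + 0.000018 + 0.0000079 = 3.2400e-05 /h
MTBF = 1 / λ_sys = 30900 h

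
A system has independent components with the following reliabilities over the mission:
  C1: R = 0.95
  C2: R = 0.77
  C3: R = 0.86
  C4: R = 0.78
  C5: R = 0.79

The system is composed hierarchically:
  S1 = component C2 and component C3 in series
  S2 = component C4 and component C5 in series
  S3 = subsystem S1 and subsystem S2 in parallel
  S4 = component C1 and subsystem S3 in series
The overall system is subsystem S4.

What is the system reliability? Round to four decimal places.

0.8268

Series (C2 and C3): 0.770000 × 0.860000 = 0.662200
Series (C4 and C5): 0.780000 × 0.790000 = 0.616200
Parallel ([0.662200] and [0.616200]): 1 − (1 − 0.662200)(1 − 0.616200) = 0.870352
Series (C1 and [0.870352]): 0.950000 × 0.870352 = 0.8268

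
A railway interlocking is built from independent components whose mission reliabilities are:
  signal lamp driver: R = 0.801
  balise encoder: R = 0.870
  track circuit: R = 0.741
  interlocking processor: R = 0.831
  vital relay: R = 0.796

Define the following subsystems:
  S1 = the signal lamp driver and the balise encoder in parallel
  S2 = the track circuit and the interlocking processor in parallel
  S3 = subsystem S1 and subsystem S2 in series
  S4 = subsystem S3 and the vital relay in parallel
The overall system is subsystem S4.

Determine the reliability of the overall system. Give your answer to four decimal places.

0.9860

Parallel (signal lamp driver and balise encoder): 1 − (1 − 0.801000)(1 − 0.870000) = 0.974130
Parallel (track circuit and interlocking processor): 1 − (1 − 0.741000)(1 − 0.831000) = 0.956229
Series ([0.974130] and [0.956229]): 0.974130 × 0.956229 = 0.931491
Parallel ([0.931491] and vital relay): 1 − (1 − 0.931491)(1 − 0.796000) = 0.9860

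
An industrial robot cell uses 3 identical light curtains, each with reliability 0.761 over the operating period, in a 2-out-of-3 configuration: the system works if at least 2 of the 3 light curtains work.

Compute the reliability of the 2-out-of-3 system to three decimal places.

0.856

R = Σ_{i=2}^{3} C(3,i) p^i (1−p)^{3−i} with p = 0.761
C(3,2)·0.761^2·0.239^1 = 0.41523
C(3,3)·0.761^3·0.239^0 = 0.44071
Sum = 0.856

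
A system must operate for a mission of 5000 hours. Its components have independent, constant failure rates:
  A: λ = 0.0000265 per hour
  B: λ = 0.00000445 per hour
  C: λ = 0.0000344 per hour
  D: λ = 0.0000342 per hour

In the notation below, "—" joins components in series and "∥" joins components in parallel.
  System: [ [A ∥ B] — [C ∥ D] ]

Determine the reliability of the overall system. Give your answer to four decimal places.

0.9725

R(A) = exp(−0.0000265 × 5000) = 0.875903
R(B) = exp(−0.00000445 × 5000) = 0.977996
R(C) = exp(−0.0000344 × 5000) = 0.841979
R(D) = exp(−0.0000342 × 5000) = 0.842822
Parallel (A and B): 1 − (1 − 0.875903)(1 − 0.977996) = 0.997269
Parallel (C and D): 1 − (1 − 0.841979)(1 − 0.842822) = 0.975163
Series ([0.997269] and [0.975163]): 0.997269 × 0.975163 = 0.9725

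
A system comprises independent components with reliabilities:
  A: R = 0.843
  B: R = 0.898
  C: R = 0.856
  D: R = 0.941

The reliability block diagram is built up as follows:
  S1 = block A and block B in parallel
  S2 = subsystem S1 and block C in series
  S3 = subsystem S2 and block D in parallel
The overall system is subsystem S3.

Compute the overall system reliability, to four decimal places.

Parallel (A and B): 1 − (1 − 0.843000)(1 − 0.898000) = 0.983986
Series ([0.983986] and C): 0.983986 × 0.856000 = 0.842292
Parallel ([0.842292] and D): 1 − (1 − 0.842292)(1 − 0.941000) = 0.9907

0.9907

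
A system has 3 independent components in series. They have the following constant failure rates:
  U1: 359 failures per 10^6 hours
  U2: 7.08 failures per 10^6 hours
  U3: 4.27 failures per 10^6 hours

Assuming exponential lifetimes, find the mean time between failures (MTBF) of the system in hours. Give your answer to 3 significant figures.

2700

Series of exponential components: λ_sys = Σ λ_i
λ_sys = 0.000359 + 0.00000708 + 0.00000427 = 3.7035e-04 /h
MTBF = 1 / λ_sys = 2700 h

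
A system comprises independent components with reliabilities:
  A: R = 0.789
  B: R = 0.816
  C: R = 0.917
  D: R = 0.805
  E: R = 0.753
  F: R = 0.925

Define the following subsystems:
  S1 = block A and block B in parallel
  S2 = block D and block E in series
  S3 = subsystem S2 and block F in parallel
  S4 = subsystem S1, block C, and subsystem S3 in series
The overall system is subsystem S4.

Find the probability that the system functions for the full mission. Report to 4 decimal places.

Parallel (A and B): 1 − (1 − 0.789000)(1 − 0.816000) = 0.961176
Series (D and E): 0.805000 × 0.753000 = 0.606165
Parallel ([0.606165] and F): 1 − (1 − 0.606165)(1 − 0.925000) = 0.970462
Series ([0.961176], C, and [0.970462]): 0.961176 × 0.917000 × 0.970462 = 0.8554

0.8554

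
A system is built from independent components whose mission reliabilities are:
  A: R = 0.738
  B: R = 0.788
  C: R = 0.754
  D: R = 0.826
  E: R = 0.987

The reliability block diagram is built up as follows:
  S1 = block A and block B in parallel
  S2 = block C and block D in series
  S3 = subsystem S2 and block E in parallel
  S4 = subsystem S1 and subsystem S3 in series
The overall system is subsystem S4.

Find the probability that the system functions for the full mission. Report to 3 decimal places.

0.940

Parallel (A and B): 1 − (1 − 0.73800)(1 − 0.78800) = 0.94446
Series (C and D): 0.75400 × 0.82600 = 0.62280
Parallel ([0.62280] and E): 1 − (1 − 0.62280)(1 − 0.98700) = 0.99510
Series ([0.94446] and [0.99510]): 0.94446 × 0.99510 = 0.940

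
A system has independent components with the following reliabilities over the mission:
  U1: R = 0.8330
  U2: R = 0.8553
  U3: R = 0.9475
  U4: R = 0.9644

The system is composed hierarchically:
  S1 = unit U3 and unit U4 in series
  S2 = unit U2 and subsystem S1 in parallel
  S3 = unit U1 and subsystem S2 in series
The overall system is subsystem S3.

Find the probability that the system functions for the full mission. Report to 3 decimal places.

Series (U3 and U4): 0.94750 × 0.96440 = 0.91377
Parallel (U2 and [0.91377]): 1 − (1 − 0.85530)(1 − 0.91377) = 0.98752
Series (U1 and [0.98752]): 0.83300 × 0.98752 = 0.823

0.823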